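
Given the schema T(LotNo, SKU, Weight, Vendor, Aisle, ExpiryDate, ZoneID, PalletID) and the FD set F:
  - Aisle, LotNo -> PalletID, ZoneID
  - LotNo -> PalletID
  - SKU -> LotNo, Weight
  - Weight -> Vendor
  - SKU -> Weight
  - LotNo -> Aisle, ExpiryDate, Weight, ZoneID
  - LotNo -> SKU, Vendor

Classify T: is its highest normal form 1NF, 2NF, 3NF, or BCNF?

2NF

Candidate keys: {LotNo}, {SKU}. Prime attributes: {LotNo, SKU}.
Weight -> Vendor: {Weight}⁺ = {Vendor, Weight}, which is not all of the attributes, so the left side is not a superkey — BCNF is violated.
Weight -> Vendor determines the non-prime attribute {Vendor} from a non-superkey — 3NF is violated.
With only single-attribute keys there can be no partial dependency, so 2NF holds.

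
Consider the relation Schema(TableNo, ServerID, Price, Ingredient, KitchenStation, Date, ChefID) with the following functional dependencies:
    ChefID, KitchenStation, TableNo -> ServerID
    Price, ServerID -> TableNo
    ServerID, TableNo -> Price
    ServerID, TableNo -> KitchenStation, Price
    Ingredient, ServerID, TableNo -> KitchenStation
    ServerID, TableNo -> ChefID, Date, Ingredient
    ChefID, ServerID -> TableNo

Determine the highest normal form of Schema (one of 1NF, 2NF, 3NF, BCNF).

Candidate keys: {ChefID, KitchenStation, TableNo}, {ChefID, ServerID}, {Price, ServerID}, {ServerID, TableNo}. Prime attributes: {ChefID, KitchenStation, Price, ServerID, TableNo}.
Each dependency's left side is a superkey — BCNF holds.

BCNF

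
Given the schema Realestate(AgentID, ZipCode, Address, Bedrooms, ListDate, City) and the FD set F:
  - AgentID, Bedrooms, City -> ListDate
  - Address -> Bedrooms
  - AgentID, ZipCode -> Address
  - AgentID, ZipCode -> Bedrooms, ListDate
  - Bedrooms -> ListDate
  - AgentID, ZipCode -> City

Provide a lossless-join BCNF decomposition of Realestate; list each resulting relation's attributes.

{Address, AgentID, City, ZipCode}; {Address, Bedrooms}; {AgentID, Bedrooms, City}; {Bedrooms, ListDate}

Candidate key of the original relation: {AgentID, ZipCode}.
{Address, AgentID, Bedrooms, City, ListDate, ZipCode}: {AgentID, Bedrooms, City} determines {AgentID, Bedrooms, City, ListDate} here but is not a superkey — split on AgentID, Bedrooms, City -> ListDate, giving {AgentID, Bedrooms, City, ListDate} and {Address, AgentID, Bedrooms, City, ZipCode}.
{AgentID, Bedrooms, City, ListDate}: {Bedrooms} determines {Bedrooms, ListDate} here but is not a superkey — split on Bedrooms -> ListDate, giving {Bedrooms, ListDate} and {AgentID, Bedrooms, City}.
{Bedrooms, ListDate} has no BCNF violation.
{AgentID, Bedrooms, City} has no BCNF violation.
{Address, AgentID, Bedrooms, City, ZipCode}: {Address} determines {Address, Bedrooms} here but is not a superkey — split on Address -> Bedrooms, giving {Address, Bedrooms} and {Address, AgentID, City, ZipCode}.
{Address, Bedrooms} has no BCNF violation.
{Address, AgentID, City, ZipCode} has no BCNF violation.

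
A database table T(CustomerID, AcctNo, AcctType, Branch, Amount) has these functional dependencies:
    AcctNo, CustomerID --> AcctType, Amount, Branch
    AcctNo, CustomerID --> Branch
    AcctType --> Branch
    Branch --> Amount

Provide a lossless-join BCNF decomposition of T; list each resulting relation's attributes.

Candidate key of the original relation: {AcctNo, CustomerID}.
In {AcctNo, AcctType, Amount, Branch, CustomerID}, {AcctType} is not a superkey ({AcctType}⁺ restricted to this set is {AcctType, Amount, Branch}), so split on AcctType --> Amount, Branch into {AcctType, Amount, Branch} and {AcctNo, AcctType, CustomerID}.
In {AcctType, Amount, Branch}, {Branch} is not a superkey ({Branch}⁺ restricted to this set is {Amount, Branch}), so split on Branch --> Amount into {Amount, Branch} and {AcctType, Branch}.
{Amount, Branch} has no BCNF violation.
{AcctType, Branch} has no BCNF violation.
{AcctNo, AcctType, CustomerID} has no BCNF violation.

{AcctNo, AcctType, CustomerID}; {AcctType, Branch}; {Amount, Branch}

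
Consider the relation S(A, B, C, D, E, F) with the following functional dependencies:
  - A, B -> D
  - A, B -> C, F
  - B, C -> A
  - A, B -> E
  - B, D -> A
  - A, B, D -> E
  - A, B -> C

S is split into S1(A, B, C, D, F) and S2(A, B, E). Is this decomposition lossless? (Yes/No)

Yes

Common attributes: {A, B}; their closure is {A, B, C, D, E, F}.
S1 is contained in that closure, so S1 ∩ S2 -> S1 holds and the join is lossless.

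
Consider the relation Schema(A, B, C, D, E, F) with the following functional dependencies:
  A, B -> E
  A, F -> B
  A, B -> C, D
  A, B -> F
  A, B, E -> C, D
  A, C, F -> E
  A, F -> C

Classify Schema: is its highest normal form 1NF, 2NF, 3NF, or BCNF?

BCNF

Candidate keys: {A, B}, {A, F}. Prime attributes: {A, B, F}.
Every FD has a superkey on the left, so the relation is in BCNF.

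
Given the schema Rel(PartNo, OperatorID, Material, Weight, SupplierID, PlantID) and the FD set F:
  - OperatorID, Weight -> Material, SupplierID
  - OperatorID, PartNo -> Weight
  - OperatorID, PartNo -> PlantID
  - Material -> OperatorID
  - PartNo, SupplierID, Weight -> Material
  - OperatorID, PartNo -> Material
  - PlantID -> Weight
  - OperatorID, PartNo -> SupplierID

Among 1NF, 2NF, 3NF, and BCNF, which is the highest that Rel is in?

3NF

Candidate keys: {Material, PartNo}, {OperatorID, PartNo}, {PartNo, PlantID, SupplierID}, {PartNo, SupplierID, Weight}. Prime attributes: {Material, OperatorID, PartNo, PlantID, SupplierID, Weight}.
For OperatorID, Weight -> Material, SupplierID we have {OperatorID, Weight}⁺ = {Material, OperatorID, SupplierID, Weight}; {OperatorID, Weight} is not a superkey, so BCNF fails.
Since {Material, SupplierID} ⊆ prime attributes and every other non-superkey FD also has a prime right side, the schema is in 3NF.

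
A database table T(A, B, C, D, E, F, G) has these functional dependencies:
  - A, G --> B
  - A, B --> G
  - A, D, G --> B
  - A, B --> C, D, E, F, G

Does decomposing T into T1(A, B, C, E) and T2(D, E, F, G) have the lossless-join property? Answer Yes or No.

No

The shared attributes are {E} and {E}⁺ = {E}.
Neither T1 nor T2 is contained in that closure, so the decomposition is lossy.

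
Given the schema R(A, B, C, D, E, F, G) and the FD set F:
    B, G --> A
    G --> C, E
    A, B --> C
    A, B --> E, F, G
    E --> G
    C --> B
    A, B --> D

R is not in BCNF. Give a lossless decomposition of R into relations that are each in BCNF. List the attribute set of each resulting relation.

{A, C, D, E, F, G}; {B, C}

Candidate keys of the original relation: {A, B}, {A, C}, {E}, {G}.
Within {A, B, C, D, E, F, G}: {C}⁺ ∩ {A, B, C, D, E, F, G} = {B, C}, not the whole set, so C --> B violates BCNF; decompose into {B, C} and {A, C, D, E, F, G}.
{B, C} has no BCNF violation.
{A, C, D, E, F, G} has no BCNF violation.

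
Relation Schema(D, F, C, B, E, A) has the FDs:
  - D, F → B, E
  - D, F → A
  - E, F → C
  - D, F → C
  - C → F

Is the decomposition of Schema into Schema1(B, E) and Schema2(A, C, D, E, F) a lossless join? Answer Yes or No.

No

Schema1 ∩ Schema2 = {E}; its closure under F is {E}.
Neither Schema1 nor Schema2 is contained in that closure, so the decomposition is lossy.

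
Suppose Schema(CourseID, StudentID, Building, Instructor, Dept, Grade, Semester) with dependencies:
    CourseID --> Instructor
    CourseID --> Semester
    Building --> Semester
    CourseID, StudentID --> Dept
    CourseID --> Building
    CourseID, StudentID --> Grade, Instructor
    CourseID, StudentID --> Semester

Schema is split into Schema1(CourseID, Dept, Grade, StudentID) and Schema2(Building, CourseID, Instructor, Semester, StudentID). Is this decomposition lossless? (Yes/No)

The shared attributes are {CourseID, StudentID} and {CourseID, StudentID}⁺ = {Building, CourseID, Dept, Grade, Instructor, Semester, StudentID}.
This includes all of Schema1, so the common attributes are a superkey of Schema1 — the join is lossless.

Yes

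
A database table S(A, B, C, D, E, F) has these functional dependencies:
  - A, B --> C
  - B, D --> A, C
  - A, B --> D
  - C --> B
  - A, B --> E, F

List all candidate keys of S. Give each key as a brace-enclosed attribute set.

{A, B}, {A, C}, {B, D}, {C, D}

{A, B}⁺ = {A, B, C, D, E, F}, which is every attribute, so {A, B} is a candidate key.
{A, C}⁺ = {A, B, C, D, E, F}, which is every attribute, so {A, C} is a candidate key.
{B, D}⁺ = {A, B, C, D, E, F}, which is every attribute, so {B, D} is a candidate key.
{C, D}⁺ = {A, B, C, D, E, F}, which is every attribute, so {C, D} is a candidate key.
No proper subset of any of these is a key, and no other minimal superkey exists.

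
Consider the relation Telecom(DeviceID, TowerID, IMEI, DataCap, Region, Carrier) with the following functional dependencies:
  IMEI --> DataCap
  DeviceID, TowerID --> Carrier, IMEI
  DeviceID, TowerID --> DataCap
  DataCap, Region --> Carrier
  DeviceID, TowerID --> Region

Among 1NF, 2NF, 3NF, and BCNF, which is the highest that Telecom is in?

Candidate key: {DeviceID, TowerID}. Prime attributes: {DeviceID, TowerID}.
IMEI --> DataCap: {IMEI}⁺ = {DataCap, IMEI}, which is not all of the attributes, so the left side is not a superkey — BCNF is violated.
IMEI --> DataCap determines the non-prime attribute {DataCap} from a non-superkey — 3NF is violated.
No proper subset of a key has a non-prime attribute in its closure, so there is no partial dependency; 2NF holds.

2NF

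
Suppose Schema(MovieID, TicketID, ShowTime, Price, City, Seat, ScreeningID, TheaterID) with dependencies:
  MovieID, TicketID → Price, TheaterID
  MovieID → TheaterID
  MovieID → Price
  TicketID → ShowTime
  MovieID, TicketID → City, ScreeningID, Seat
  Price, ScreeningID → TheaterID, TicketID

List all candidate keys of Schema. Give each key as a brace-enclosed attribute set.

{MovieID, ScreeningID}, {MovieID, TicketID}

{MovieID} never appears on the right of any FD, so every key must include it.
{MovieID, ScreeningID}⁺ = {City, MovieID, Price, ScreeningID, Seat, ShowTime, TheaterID, TicketID} — all of the relation — so {MovieID, ScreeningID} is a candidate key.
{MovieID, TicketID}⁺ = {City, MovieID, Price, ScreeningID, Seat, ShowTime, TheaterID, TicketID} — all of the relation — so {MovieID, TicketID} is a candidate key.
No proper subset of any of these is a key, and no other minimal superkey exists.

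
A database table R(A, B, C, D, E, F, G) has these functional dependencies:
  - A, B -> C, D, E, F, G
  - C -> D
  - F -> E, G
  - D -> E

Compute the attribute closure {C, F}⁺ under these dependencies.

{C, D, E, F, G}

Start with {C, F}.
C -> D applies; add {D} → now {C, D, F}.
F -> E, G applies; add {E, G} → now {C, D, E, F, G}.
No further FD applies.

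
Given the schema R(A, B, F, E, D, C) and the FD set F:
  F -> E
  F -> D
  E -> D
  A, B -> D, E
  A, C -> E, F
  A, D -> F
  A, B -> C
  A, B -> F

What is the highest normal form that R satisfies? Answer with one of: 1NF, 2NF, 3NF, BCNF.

Candidate key: {A, B}. Prime attributes: {A, B}.
For F -> E we have {F}⁺ = {D, E, F}; {F} is not a superkey, so BCNF fails.
F -> E has non-prime {E} on the right and a non-superkey on the left, so 3NF fails.
No proper subset of a key has a non-prime attribute in its closure, so there is no partial dependency; 2NF holds.

2NF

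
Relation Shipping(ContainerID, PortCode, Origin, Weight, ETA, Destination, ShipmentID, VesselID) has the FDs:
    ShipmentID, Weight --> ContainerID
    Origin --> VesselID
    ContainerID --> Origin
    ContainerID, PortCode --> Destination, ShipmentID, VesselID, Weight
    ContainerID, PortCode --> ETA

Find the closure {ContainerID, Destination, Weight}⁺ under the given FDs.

{ContainerID, Destination, Origin, VesselID, Weight}

Start with {ContainerID, Destination, Weight}.
ContainerID --> Origin applies; add {Origin} → now {ContainerID, Destination, Origin, Weight}.
Origin --> VesselID applies; add {VesselID} → now {ContainerID, Destination, Origin, VesselID, Weight}.
No further FD applies.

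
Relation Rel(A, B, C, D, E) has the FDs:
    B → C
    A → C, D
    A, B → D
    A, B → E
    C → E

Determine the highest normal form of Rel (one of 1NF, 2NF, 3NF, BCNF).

Candidate key: {A, B}. Prime attributes: {A, B}.
B → C: {B}⁺ = {B, C, E}, which is not all of the attributes, so the left side is not a superkey — BCNF is violated.
B → C determines the non-prime attribute {C} from a non-superkey — 3NF is violated.
Since {A} ⊂ {A, B} and {A}⁺ ⊇ {C, D, E} with {C, D, E} non-prime, there is a partial dependency; 2NF fails.

1NF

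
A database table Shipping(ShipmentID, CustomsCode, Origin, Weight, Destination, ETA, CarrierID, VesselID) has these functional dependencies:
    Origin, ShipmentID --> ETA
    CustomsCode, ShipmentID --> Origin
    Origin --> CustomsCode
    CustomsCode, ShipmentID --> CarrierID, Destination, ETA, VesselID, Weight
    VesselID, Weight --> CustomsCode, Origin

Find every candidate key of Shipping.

Attributes never on any right-hand side: {ShipmentID} — every candidate key must contain it.
{CustomsCode, ShipmentID}⁺ = {CarrierID, CustomsCode, Destination, ETA, Origin, ShipmentID, VesselID, Weight}, which is every attribute, so {CustomsCode, ShipmentID} is a candidate key.
{Origin, ShipmentID}⁺ = {CarrierID, CustomsCode, Destination, ETA, Origin, ShipmentID, VesselID, Weight}, which is every attribute, so {Origin, ShipmentID} is a candidate key.
{ShipmentID, VesselID, Weight}⁺ = {CarrierID, CustomsCode, Destination, ETA, Origin, ShipmentID, VesselID, Weight}, which is every attribute, so {ShipmentID, VesselID, Weight} is a candidate key.
Any other superkey properly contains one of these, so there are no further candidate keys.

{CustomsCode, ShipmentID}, {Origin, ShipmentID}, {ShipmentID, VesselID, Weight}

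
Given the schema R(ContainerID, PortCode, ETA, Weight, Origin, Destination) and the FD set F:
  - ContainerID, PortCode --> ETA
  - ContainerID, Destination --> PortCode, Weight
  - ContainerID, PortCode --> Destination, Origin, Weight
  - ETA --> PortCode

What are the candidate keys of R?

Attributes never on any right-hand side: {ContainerID} — every candidate key must contain it.
{ContainerID, Destination}⁺ = {ContainerID, Destination, ETA, Origin, PortCode, Weight}, which is every attribute, so {ContainerID, Destination} is a candidate key.
{ContainerID, ETA}⁺ = {ContainerID, Destination, ETA, Origin, PortCode, Weight}, which is every attribute, so {ContainerID, ETA} is a candidate key.
{ContainerID, PortCode}⁺ = {ContainerID, Destination, ETA, Origin, PortCode, Weight}, which is every attribute, so {ContainerID, PortCode} is a candidate key.
Any other superkey properly contains one of these, so there are no further candidate keys.

{ContainerID, Destination}, {ContainerID, ETA}, {ContainerID, PortCode}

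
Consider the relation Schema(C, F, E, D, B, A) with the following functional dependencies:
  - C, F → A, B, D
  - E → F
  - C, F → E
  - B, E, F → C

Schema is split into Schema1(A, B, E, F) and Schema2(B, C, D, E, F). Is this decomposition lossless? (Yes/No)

Yes

Schema1 ∩ Schema2 = {B, E, F}; its closure under F is {A, B, C, D, E, F}.
Since Schema1 ⊆ {A, B, C, D, E, F}, the intersection is a superkey of Schema1; the decomposition is lossless.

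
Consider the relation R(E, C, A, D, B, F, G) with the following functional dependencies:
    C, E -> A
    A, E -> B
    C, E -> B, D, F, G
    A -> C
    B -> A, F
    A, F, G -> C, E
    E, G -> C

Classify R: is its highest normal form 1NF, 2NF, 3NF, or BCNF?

3NF

Candidate keys: {A, E}, {A, F, G}, {B, E}, {B, G}, {C, E}, {E, G}. Prime attributes: {A, B, C, E, F, G}.
A -> C: {A}⁺ = {A, C}, which is not all of the attributes, so the left side is not a superkey — BCNF is violated.
But every attribute on its right side ({C}) is prime, and the same holds for every other non-superkey FD, so 3NF still holds.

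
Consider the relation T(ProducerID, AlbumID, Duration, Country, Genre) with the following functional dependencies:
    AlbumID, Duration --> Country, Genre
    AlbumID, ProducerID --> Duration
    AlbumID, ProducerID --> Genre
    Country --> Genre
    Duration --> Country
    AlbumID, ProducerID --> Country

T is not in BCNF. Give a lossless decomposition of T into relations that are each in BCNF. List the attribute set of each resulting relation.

Candidate key of the original relation: {AlbumID, ProducerID}.
{AlbumID, Country, Duration, Genre, ProducerID}: {AlbumID, Duration} determines {AlbumID, Country, Duration, Genre} here but is not a superkey — split on AlbumID, Duration --> Country, Genre, giving {AlbumID, Country, Duration, Genre} and {AlbumID, Duration, ProducerID}.
{AlbumID, Country, Duration, Genre}: {Country} determines {Country, Genre} here but is not a superkey — split on Country --> Genre, giving {Country, Genre} and {AlbumID, Country, Duration}.
{Country, Genre}: every determinant is a superkey — BCNF.
{AlbumID, Country, Duration}: {Duration} determines {Country, Duration} here but is not a superkey — split on Duration --> Country, giving {Country, Duration} and {AlbumID, Duration}.
{Country, Duration}: every determinant is a superkey — BCNF.
{AlbumID, Duration}: every determinant is a superkey — BCNF.
{AlbumID, Duration, ProducerID}: every determinant is a superkey — BCNF.

{AlbumID, Duration, ProducerID}; {Country, Duration}; {Country, Genre}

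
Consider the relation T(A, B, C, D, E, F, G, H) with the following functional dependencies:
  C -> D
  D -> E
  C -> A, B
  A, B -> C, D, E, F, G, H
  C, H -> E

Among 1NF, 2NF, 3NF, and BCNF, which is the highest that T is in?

Candidate keys: {A, B}, {C}. Prime attributes: {A, B, C}.
For D -> E we have {D}⁺ = {D, E}; {D} is not a superkey, so BCNF fails.
D -> E has non-prime {E} on the right and a non-superkey on the left, so 3NF fails.
Checking every proper subset of each key, none determines a non-prime attribute — 2NF is satisfied.

2NF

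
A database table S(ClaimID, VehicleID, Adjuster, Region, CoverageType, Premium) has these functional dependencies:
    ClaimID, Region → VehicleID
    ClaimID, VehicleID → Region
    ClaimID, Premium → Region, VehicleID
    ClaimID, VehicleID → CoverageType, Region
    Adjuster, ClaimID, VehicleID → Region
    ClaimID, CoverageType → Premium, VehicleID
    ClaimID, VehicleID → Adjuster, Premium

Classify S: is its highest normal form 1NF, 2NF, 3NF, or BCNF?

Candidate keys: {ClaimID, CoverageType}, {ClaimID, Premium}, {ClaimID, Region}, {ClaimID, VehicleID}. Prime attributes: {ClaimID, CoverageType, Premium, Region, VehicleID}.
Each dependency's left side is a superkey — BCNF holds.

BCNF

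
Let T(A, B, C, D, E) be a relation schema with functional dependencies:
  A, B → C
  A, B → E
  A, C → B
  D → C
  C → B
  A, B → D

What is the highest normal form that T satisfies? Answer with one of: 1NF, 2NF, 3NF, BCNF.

3NF

Candidate keys: {A, B}, {A, C}, {A, D}. Prime attributes: {A, B, C, D}.
D → C: {D}⁺ = {B, C, D}, which is not all of the attributes, so the left side is not a superkey — BCNF is violated.
But every attribute on its right side ({C}) is prime, and the same holds for every other non-superkey FD, so 3NF still holds.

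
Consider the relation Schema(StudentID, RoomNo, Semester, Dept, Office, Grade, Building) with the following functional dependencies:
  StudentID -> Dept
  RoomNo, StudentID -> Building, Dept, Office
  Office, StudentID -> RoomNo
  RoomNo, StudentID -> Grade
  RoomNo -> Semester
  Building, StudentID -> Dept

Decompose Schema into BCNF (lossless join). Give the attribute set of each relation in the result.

Candidate keys of the original relation: {Office, StudentID}, {RoomNo, StudentID}.
Within {Building, Dept, Grade, Office, RoomNo, Semester, StudentID}: {StudentID}⁺ ∩ {Building, Dept, Grade, Office, RoomNo, Semester, StudentID} = {Dept, StudentID}, not the whole set, so StudentID -> Dept violates BCNF; decompose into {Dept, StudentID} and {Building, Grade, Office, RoomNo, Semester, StudentID}.
{Dept, StudentID} has no BCNF violation.
Within {Building, Grade, Office, RoomNo, Semester, StudentID}: {RoomNo}⁺ ∩ {Building, Grade, Office, RoomNo, Semester, StudentID} = {RoomNo, Semester}, not the whole set, so RoomNo -> Semester violates BCNF; decompose into {RoomNo, Semester} and {Building, Grade, Office, RoomNo, StudentID}.
{RoomNo, Semester} has no BCNF violation.
{Building, Grade, Office, RoomNo, StudentID} has no BCNF violation.

{Building, Grade, Office, RoomNo, StudentID}; {Dept, StudentID}; {RoomNo, Semester}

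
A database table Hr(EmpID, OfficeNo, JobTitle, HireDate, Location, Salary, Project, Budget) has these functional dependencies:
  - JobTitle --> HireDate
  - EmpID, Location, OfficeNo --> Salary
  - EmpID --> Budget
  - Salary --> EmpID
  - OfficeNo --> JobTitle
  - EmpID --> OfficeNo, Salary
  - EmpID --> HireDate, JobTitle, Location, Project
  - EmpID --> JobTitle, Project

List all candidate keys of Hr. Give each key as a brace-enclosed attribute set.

{EmpID} is a candidate key since {EmpID}⁺ = {Budget, EmpID, HireDate, JobTitle, Location, OfficeNo, Project, Salary} covers every attribute.
{Salary} is a candidate key since {Salary}⁺ = {Budget, EmpID, HireDate, JobTitle, Location, OfficeNo, Project, Salary} covers every attribute.
Any other superkey properly contains one of these, so there are no further candidate keys.

{EmpID}, {Salary}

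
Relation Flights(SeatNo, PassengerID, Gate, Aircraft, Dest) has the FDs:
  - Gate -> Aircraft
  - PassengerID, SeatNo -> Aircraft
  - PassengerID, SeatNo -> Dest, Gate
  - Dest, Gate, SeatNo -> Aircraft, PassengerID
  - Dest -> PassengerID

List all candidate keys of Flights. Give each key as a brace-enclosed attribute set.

{SeatNo} never appears on the right of any FD, so every key must include it.
{Dest, SeatNo}⁺ = {Aircraft, Dest, Gate, PassengerID, SeatNo}, which is every attribute, so {Dest, SeatNo} is a candidate key.
{PassengerID, SeatNo}⁺ = {Aircraft, Dest, Gate, PassengerID, SeatNo}, which is every attribute, so {PassengerID, SeatNo} is a candidate key.
No proper subset of any of these is a key, and no other minimal superkey exists.

{Dest, SeatNo}, {PassengerID, SeatNo}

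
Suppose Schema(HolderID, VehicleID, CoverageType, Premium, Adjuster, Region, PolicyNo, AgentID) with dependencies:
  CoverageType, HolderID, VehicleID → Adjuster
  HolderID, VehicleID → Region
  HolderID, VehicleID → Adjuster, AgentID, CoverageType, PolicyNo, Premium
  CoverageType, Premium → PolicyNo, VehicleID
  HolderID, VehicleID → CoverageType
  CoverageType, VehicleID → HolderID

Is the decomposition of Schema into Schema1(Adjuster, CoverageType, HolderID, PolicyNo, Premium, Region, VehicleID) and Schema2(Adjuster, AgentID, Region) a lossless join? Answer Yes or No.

The shared attributes are {Adjuster, Region} and {Adjuster, Region}⁺ = {Adjuster, Region}.
Schema1 ⊄ {Adjuster, Region} and Schema2 ⊄ {Adjuster, Region}, so the split is lossy.

No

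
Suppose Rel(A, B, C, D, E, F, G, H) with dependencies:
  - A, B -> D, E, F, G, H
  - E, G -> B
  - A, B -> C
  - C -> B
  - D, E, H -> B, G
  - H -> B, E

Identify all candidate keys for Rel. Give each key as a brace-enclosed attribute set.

Attributes never on any right-hand side: {A} — every candidate key must contain it.
{A, B}⁺ = {A, B, C, D, E, F, G, H}, which is every attribute, so {A, B} is a candidate key.
{A, C}⁺ = {A, B, C, D, E, F, G, H}, which is every attribute, so {A, C} is a candidate key.
{A, H}⁺ = {A, B, C, D, E, F, G, H}, which is every attribute, so {A, H} is a candidate key.
{A, E, G}⁺ = {A, B, C, D, E, F, G, H}, which is every attribute, so {A, E, G} is a candidate key.
Any other superkey properly contains one of these, so there are no further candidate keys.

{A, B}, {A, C}, {A, E, G}, {A, H}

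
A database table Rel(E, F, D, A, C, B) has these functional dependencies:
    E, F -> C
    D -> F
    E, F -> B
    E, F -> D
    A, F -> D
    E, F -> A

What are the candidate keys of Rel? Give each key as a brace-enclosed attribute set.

Attributes never on any right-hand side: {E} — every candidate key must contain it.
{D, E}⁺ = {A, B, C, D, E, F} — all of the relation — so {D, E} is a candidate key.
{E, F}⁺ = {A, B, C, D, E, F} — all of the relation — so {E, F} is a candidate key.
No proper subset of any of these is a key, and no other minimal superkey exists.

{D, E}, {E, F}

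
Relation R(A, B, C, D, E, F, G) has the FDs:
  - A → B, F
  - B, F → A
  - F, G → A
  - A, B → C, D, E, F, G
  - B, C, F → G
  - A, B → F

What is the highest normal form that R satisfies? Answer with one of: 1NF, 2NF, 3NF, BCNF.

BCNF

Candidate keys: {A}, {B, F}, {F, G}. Prime attributes: {A, B, F, G}.
Each dependency's left side is a superkey — BCNF holds.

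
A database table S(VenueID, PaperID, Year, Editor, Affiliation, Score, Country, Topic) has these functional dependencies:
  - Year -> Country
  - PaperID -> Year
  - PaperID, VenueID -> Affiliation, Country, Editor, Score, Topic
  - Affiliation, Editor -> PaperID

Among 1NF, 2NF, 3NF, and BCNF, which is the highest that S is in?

Candidate keys: {Affiliation, Editor, VenueID}, {PaperID, VenueID}. Prime attributes: {Affiliation, Editor, PaperID, VenueID}.
Year -> Country: {Year}⁺ = {Country, Year}, which is not all of the attributes, so the left side is not a superkey — BCNF is violated.
Year -> Country determines the non-prime attribute {Country} from a non-superkey — 3NF is violated.
The proper key subset {PaperID} of {PaperID, VenueID} determines non-prime {Country, Year}, so the relation is not even in 2NF.

1NF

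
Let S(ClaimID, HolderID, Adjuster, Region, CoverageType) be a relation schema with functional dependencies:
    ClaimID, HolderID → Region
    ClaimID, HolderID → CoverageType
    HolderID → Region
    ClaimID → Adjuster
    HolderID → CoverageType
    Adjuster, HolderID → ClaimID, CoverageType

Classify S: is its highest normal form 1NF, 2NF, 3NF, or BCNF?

Candidate keys: {Adjuster, HolderID}, {ClaimID, HolderID}. Prime attributes: {Adjuster, ClaimID, HolderID}.
HolderID → Region: {HolderID}⁺ = {CoverageType, HolderID, Region}, which is not all of the attributes, so the left side is not a superkey — BCNF is violated.
HolderID → Region has non-prime {Region} on the right and a non-superkey on the left, so 3NF fails.
{HolderID} is a proper subset of the key {Adjuster, HolderID}, and {HolderID}⁺ contains the non-prime attributes {CoverageType, Region} — a partial dependency, so 2NF is violated.

1NF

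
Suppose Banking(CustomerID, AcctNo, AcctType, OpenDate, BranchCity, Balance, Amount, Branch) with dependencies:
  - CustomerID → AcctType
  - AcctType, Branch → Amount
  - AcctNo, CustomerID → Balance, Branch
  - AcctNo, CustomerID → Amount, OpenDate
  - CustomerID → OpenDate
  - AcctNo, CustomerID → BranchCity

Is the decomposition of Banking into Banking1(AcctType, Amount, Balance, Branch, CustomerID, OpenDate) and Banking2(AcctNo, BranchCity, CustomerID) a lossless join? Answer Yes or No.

No

Banking1 ∩ Banking2 = {CustomerID}; its closure under F is {AcctType, CustomerID, OpenDate}.
Neither Banking1 nor Banking2 is contained in that closure, so the decomposition is lossy.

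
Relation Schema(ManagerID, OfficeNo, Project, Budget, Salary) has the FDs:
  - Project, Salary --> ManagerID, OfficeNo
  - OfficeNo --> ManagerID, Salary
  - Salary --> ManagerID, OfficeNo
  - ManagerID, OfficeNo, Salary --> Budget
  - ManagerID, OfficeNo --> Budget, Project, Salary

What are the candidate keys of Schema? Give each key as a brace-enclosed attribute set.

{OfficeNo}, {Salary}

{OfficeNo}⁺ = {Budget, ManagerID, OfficeNo, Project, Salary}, which is every attribute, so {OfficeNo} is a candidate key.
{Salary}⁺ = {Budget, ManagerID, OfficeNo, Project, Salary}, which is every attribute, so {Salary} is a candidate key.
No proper subset of any of these is a key, and no other minimal superkey exists.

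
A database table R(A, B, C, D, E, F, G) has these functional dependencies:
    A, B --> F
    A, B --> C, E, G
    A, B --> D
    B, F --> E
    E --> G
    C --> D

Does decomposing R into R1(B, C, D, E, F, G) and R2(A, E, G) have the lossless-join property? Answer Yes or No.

Common attributes: {E, G}; their closure is {E, G}.
R1 ⊄ {E, G} and R2 ⊄ {E, G}, so the split is lossy.

No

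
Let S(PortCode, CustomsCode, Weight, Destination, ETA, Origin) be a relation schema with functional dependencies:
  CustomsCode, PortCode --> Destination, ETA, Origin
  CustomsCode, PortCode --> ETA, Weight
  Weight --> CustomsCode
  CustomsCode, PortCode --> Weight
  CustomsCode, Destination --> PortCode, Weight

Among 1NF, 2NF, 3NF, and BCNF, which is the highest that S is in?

Candidate keys: {CustomsCode, Destination}, {CustomsCode, PortCode}, {Destination, Weight}, {PortCode, Weight}. Prime attributes: {CustomsCode, Destination, PortCode, Weight}.
Weight --> CustomsCode breaks BCNF: {Weight}⁺ = {CustomsCode, Weight}, so {Weight} is not a superkey.
Its right-hand attributes {CustomsCode} are all prime, as are those of every other non-superkey FD — the relation is in 3NF.

3NF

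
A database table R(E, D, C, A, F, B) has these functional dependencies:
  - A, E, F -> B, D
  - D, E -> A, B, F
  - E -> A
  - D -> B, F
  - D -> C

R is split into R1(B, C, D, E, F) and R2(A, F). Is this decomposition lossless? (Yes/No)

No

Common attributes: {F}; their closure is {F}.
Neither R1 nor R2 is contained in that closure, so the decomposition is lossy.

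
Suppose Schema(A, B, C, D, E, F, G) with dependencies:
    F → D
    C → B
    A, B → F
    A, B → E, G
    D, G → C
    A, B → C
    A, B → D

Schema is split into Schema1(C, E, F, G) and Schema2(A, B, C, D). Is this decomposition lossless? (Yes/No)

The shared attributes are {C} and {C}⁺ = {B, C}.
Schema1 ⊄ {B, C} and Schema2 ⊄ {B, C}, so the split is lossy.

No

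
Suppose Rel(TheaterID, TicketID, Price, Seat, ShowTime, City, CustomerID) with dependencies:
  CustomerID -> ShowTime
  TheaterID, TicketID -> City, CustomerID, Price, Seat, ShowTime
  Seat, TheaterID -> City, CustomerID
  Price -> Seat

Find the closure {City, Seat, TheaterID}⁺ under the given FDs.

Start with {City, Seat, TheaterID}.
Seat, TheaterID -> City, CustomerID applies; add {CustomerID} → now {City, CustomerID, Seat, TheaterID}.
CustomerID -> ShowTime applies; add {ShowTime} → now {City, CustomerID, Seat, ShowTime, TheaterID}.
No further FD applies.

{City, CustomerID, Seat, ShowTime, TheaterID}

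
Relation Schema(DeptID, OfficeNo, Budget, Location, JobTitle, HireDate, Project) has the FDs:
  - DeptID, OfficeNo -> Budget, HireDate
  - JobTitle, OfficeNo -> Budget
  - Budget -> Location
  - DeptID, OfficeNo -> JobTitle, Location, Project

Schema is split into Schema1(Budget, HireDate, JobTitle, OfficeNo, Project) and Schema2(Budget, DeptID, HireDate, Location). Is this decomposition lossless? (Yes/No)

No

Common attributes: {Budget, HireDate}; their closure is {Budget, HireDate, Location}.
Schema1 ⊄ {Budget, HireDate, Location} and Schema2 ⊄ {Budget, HireDate, Location}, so the split is lossy.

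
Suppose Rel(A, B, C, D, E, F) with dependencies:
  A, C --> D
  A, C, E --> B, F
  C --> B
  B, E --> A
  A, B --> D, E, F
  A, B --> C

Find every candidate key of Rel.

{A, B}, {A, C}, {B, E}, {C, E}

{A, B}⁺ = {A, B, C, D, E, F} — all of the relation — so {A, B} is a candidate key.
{A, C}⁺ = {A, B, C, D, E, F} — all of the relation — so {A, C} is a candidate key.
{B, E}⁺ = {A, B, C, D, E, F} — all of the relation — so {B, E} is a candidate key.
{C, E}⁺ = {A, B, C, D, E, F} — all of the relation — so {C, E} is a candidate key.
These are minimal and exhaustive — every other superkey contains one of them.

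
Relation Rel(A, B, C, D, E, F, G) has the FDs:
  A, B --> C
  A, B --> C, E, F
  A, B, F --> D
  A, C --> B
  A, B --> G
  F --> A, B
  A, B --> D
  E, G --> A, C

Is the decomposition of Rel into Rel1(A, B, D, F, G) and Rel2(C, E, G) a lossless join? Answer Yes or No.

The shared attributes are {G} and {G}⁺ = {G}.
Neither Rel1 nor Rel2 is contained in that closure, so the decomposition is lossy.

No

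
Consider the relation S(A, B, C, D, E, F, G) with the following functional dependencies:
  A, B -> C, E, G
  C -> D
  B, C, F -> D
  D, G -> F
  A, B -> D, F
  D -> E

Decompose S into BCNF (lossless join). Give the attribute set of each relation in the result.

{A, B, C, G}; {C, D}; {C, F, G}; {D, E}

Candidate key of the original relation: {A, B}.
{A, B, C, D, E, F, G}: {C} determines {C, D, E} here but is not a superkey — split on C -> D, E, giving {C, D, E} and {A, B, C, F, G}.
{C, D, E}: {D} determines {D, E} here but is not a superkey — split on D -> E, giving {D, E} and {C, D}.
{D, E}: every determinant is a superkey — BCNF.
{C, D}: every determinant is a superkey — BCNF.
{A, B, C, F, G}: {C, G} determines {C, F, G} here but is not a superkey — split on C, G -> F, giving {C, F, G} and {A, B, C, G}.
{C, F, G}: every determinant is a superkey — BCNF.
{A, B, C, G}: every determinant is a superkey — BCNF.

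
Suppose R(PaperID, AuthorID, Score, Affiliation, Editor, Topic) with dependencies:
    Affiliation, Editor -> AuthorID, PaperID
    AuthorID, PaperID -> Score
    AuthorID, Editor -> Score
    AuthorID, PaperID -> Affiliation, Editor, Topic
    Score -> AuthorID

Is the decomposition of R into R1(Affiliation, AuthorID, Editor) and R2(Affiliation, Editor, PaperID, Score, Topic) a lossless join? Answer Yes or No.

Common attributes: {Affiliation, Editor}; their closure is {Affiliation, AuthorID, Editor, PaperID, Score, Topic}.
R1 is contained in that closure, so R1 ∩ R2 -> R1 holds and the join is lossless.

Yes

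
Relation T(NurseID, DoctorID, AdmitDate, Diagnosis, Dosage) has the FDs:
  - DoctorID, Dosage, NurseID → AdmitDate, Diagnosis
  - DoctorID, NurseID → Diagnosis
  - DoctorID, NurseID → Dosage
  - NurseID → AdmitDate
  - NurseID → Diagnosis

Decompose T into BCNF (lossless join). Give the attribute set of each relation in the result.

Candidate key of the original relation: {DoctorID, NurseID}.
{AdmitDate, Diagnosis, DoctorID, Dosage, NurseID}: {NurseID} determines {AdmitDate, Diagnosis, NurseID} here but is not a superkey — split on NurseID → AdmitDate, Diagnosis, giving {AdmitDate, Diagnosis, NurseID} and {DoctorID, Dosage, NurseID}.
{AdmitDate, Diagnosis, NurseID} has no BCNF violation.
{DoctorID, Dosage, NurseID} has no BCNF violation.

{AdmitDate, Diagnosis, NurseID}; {DoctorID, Dosage, NurseID}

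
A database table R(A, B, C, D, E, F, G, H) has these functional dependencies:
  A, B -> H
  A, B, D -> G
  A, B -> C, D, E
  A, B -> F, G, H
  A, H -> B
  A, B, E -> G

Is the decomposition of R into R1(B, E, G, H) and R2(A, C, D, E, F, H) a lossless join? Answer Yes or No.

The shared attributes are {E, H} and {E, H}⁺ = {E, H}.
The closure covers neither R1 nor R2 entirely; the join is not lossless.

No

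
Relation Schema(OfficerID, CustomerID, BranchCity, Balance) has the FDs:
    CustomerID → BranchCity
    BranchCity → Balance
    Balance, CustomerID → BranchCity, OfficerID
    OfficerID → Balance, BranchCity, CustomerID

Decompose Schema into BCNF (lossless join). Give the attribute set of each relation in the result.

{Balance, BranchCity}; {BranchCity, CustomerID, OfficerID}

Candidate keys of the original relation: {CustomerID}, {OfficerID}.
{Balance, BranchCity, CustomerID, OfficerID}: {BranchCity} determines {Balance, BranchCity} here but is not a superkey — split on BranchCity → Balance, giving {Balance, BranchCity} and {BranchCity, CustomerID, OfficerID}.
{Balance, BranchCity} has no BCNF violation.
{BranchCity, CustomerID, OfficerID} has no BCNF violation.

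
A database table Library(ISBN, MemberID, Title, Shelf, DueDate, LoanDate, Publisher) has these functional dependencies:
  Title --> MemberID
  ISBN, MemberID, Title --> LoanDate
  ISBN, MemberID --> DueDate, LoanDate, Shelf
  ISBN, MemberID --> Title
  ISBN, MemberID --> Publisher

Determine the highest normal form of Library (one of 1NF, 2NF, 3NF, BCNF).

Candidate keys: {ISBN, MemberID}, {ISBN, Title}. Prime attributes: {ISBN, MemberID, Title}.
Title --> MemberID breaks BCNF: {Title}⁺ = {MemberID, Title}, so {Title} is not a superkey.
Its right-hand attributes {MemberID} are all prime, as are those of every other non-superkey FD — the relation is in 3NF.

3NF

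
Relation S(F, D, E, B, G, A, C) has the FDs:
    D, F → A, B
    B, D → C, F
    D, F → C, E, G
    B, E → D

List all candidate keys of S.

{B, D}⁺ = {A, B, C, D, E, F, G} — all of the relation — so {B, D} is a candidate key.
{B, E}⁺ = {A, B, C, D, E, F, G} — all of the relation — so {B, E} is a candidate key.
{D, F}⁺ = {A, B, C, D, E, F, G} — all of the relation — so {D, F} is a candidate key.
Any other superkey properly contains one of these, so there are no further candidate keys.

{B, D}, {B, E}, {D, F}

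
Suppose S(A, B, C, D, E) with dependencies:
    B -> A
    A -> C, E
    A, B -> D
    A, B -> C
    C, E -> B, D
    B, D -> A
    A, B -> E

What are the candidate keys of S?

{A}⁺ = {A, B, C, D, E}, which is every attribute, so {A} is a candidate key.
{B}⁺ = {A, B, C, D, E}, which is every attribute, so {B} is a candidate key.
{C, E}⁺ = {A, B, C, D, E}, which is every attribute, so {C, E} is a candidate key.
No proper subset of any of these is a key, and no other minimal superkey exists.

{A}, {B}, {C, E}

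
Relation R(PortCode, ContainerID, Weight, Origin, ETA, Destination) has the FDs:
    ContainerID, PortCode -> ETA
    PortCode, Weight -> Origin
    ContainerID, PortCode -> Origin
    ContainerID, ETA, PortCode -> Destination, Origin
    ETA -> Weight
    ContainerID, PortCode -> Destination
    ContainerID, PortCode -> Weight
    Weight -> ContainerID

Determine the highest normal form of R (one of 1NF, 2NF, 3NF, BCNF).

3NF

Candidate keys: {ContainerID, PortCode}, {ETA, PortCode}, {PortCode, Weight}. Prime attributes: {ContainerID, ETA, PortCode, Weight}.
ETA -> Weight breaks BCNF: {ETA}⁺ = {ContainerID, ETA, Weight}, so {ETA} is not a superkey.
Since {Weight} ⊆ prime attributes and every other non-superkey FD also has a prime right side, the schema is in 3NF.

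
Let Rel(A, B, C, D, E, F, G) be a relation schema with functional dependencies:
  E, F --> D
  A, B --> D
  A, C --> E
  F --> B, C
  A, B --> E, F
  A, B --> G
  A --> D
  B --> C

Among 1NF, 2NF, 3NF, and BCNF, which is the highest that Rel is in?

Candidate keys: {A, B}, {A, F}. Prime attributes: {A, B, F}.
E, F --> D breaks BCNF: {E, F}⁺ = {B, C, D, E, F}, so {E, F} is not a superkey.
E, F --> D has non-prime {D} on the right and a non-superkey on the left, so 3NF fails.
Since {A} ⊂ {A, B} and {A}⁺ ⊇ {D} with {D} non-prime, there is a partial dependency; 2NF fails.

1NF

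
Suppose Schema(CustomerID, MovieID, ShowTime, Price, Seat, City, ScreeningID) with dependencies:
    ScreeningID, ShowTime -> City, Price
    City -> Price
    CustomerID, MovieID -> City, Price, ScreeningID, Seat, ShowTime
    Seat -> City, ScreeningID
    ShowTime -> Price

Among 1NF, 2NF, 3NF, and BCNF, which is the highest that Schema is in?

2NF

Candidate key: {CustomerID, MovieID}. Prime attributes: {CustomerID, MovieID}.
For ScreeningID, ShowTime -> City, Price we have {ScreeningID, ShowTime}⁺ = {City, Price, ScreeningID, ShowTime}; {ScreeningID, ShowTime} is not a superkey, so BCNF fails.
Because {City, Price} are non-prime and the left side of ScreeningID, ShowTime -> City, Price is not a superkey, the relation is not in 3NF.
Checking every proper subset of each key, none determines a non-prime attribute — 2NF is satisfied.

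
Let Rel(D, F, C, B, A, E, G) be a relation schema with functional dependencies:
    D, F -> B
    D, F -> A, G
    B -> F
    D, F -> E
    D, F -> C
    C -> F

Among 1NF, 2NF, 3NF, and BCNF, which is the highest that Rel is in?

3NF

Candidate keys: {B, D}, {C, D}, {D, F}. Prime attributes: {B, C, D, F}.
For B -> F we have {B}⁺ = {B, F}; {B} is not a superkey, so BCNF fails.
But every attribute on its right side ({F}) is prime, and the same holds for every other non-superkey FD, so 3NF still holds.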